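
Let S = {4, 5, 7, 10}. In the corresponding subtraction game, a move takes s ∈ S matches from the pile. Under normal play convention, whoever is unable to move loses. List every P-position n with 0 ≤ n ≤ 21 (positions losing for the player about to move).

G(0) = 0
G(1) = mex{} = 0
G(2) = mex{} = 0
G(3) = mex{} = 0
G(4) = mex{0} = 1
G(5) = mex{0,0} = 1
G(6) = mex{0,0} = 1
G(7) = mex{0,0,0} = 1
G(8) = mex{1,0,0} = 2
G(9) = mex{1,1,0} = 2
G(10) = mex{1,1,0,0} = 2
G(11) = mex{1,1,1,0} = 2
G(12) = mex{2,1,1,0} = 3
G(13) = mex{2,2,1,0} = 3
G(14) = mex{2,2,1,1} = 0
G(15) = mex{2,2,2,1} = 0
G(16) = mex{3,2,2,1} = 0
G(17) = mex{3,3,2,1} = 0
G(18) = mex{0,3,2,2} = 1
G(19) = mex{0,0,3,2} = 1
G(20) = mex{0,0,3,2} = 1
G(21) = mex{0,0,0,2} = 1
P-positions are exactly the n with G(n) = 0.

0, 1, 2, 3, 14, 15, 16, 17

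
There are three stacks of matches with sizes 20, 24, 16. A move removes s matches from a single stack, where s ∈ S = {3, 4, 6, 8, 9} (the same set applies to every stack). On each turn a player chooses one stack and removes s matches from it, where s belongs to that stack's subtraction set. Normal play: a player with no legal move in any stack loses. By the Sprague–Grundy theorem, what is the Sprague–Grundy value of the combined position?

3

All stacks use S = {3, 4, 6, 8, 9}:
n :  0  1  2  3  4  5  6  7  8  9 10 11 12 13 14 15 16 17 18 19 20 21 22 23 24
G :  0  0  0  1  1  1  2  2  2  3  3  3  0  0  0  1  1  1  2  2  2  3  3  3  0
Stack A: G(20) = 2.
Stack B: G(24) = 0.
Stack C: G(16) = 1.
Combined Grundy value = 2 ⊕ 0 ⊕ 1 = 3.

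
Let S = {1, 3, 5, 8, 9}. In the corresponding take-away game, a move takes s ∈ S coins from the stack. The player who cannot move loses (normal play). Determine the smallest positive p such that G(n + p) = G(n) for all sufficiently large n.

16

G(0) = 0
G(1) = mex{0} = 1
G(2) = mex{1} = 0
G(3) = mex{0,0} = 1
G(4) = mex{1,1} = 0
G(5) = mex{0,0,0} = 1
G(6) = mex{1,1,1} = 0
G(7) = mex{0,0,0} = 1
G(8) = mex{1,1,1,0} = 2
G(9) = mex{2,0,0,1,0} = 3
G(10) = mex{3,1,1,0,1} = 2
G(11) = mex{2,2,0,1,0} = 3
G(12) = mex{3,3,1,0,1} = 2
G(13) = mex{2,2,2,1,0} = 3
G(14) = mex{3,3,3,0,1} = 2
G(15) = mex{2,2,2,1,0} = 3
G(16) = mex{3,3,3,2,1} = 0
G(17) = mex{0,2,2,3,2} = 1
G(18) = mex{1,3,3,2,3} = 0
G(19) = mex{0,0,2,3,2} = 1
G(20) = mex{1,1,3,2,3} = 0
G(21) = mex{0,0,0,3,2} = 1
G(22) = mex{1,1,1,2,3} = 0
G(23) = mex{0,0,0,3,2} = 1
G(24) = mex{1,1,1,0,3} = 2
G(25) = mex{2,0,0,1,0} = 3
G(26) = mex{3,1,1,0,1} = 2
G(27) = mex{2,2,0,1,0} = 3
G(28) = mex{3,3,1,0,1} = 2
G(29) = mex{2,2,2,1,0} = 3
G(30) = mex{3,3,3,0,1} = 2
G(31) = mex{2,2,2,1,0} = 3
G(32) = mex{3,3,3,2,1} = 0
G(33) = mex{0,2,2,3,2} = 1
G(n+16) = G(n) holds for n = 0,…,8 (a full window of length max(S) = 9), so the sequence is purely periodic with period 16.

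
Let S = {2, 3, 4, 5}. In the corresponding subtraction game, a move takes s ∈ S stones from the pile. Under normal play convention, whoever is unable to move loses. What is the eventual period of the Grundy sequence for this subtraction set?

7

n :  0  1  2  3  4  5  6  7  8  9 10 11 12 13 14 15
G :  0  0  1  1  2  2  3  0  0  1  1  2  2  3  0  0
G(n+7) = G(n) holds for n = 0,…,4 (a full window of length max(S) = 5), so the sequence is purely periodic with period 7.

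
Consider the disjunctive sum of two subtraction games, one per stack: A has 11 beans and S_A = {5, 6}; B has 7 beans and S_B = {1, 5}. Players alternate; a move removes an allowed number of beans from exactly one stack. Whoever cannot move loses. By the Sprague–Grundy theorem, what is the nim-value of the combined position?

1

Stack A, S = {5, 6}:
G(0) = 0
G(1) = mex{} = 0
G(2) = mex{} = 0
G(3) = mex{} = 0
G(4) = mex{} = 0
G(5) = mex{0} = 1
G(6) = mex{0,0} = 1
G(7) = mex{0,0} = 1
G(8) = mex{0,0} = 1
G(9) = mex{0,0} = 1
G(10) = mex{1,0} = 2
G(11) = mex{1,1} = 0
G_A(11) = 0.
Stack B, S = {1, 5}:
n : 0 1 2 3 4 5 6 7
G : 0 1 0 1 0 1 0 1
G_B(7) = 1.
Combined Grundy value = 0 ⊕ 1 = 1.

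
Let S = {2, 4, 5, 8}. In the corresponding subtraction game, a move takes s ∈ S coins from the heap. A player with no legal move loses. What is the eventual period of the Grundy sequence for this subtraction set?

3

n :  0  1  2  3  4  5  6  7  8  9 10 11 12 13 14 15 16 17 18 19 20 21
G :  0  0  1  1  2  2  3  0  4  1  0  2  1  0  2  1  0  2  1  0  2  1
From n = 9 onward G(n+3) = G(n); since this holds over max(S) = 8 consecutive positions the period is 3 (pre-period 9).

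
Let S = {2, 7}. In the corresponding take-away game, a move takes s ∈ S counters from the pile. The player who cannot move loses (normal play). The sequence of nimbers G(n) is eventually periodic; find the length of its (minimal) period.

G(0) = 0
G(1) = mex{} = 0
G(2) = mex{0} = 1
G(3) = mex{0} = 1
G(4) = mex{1} = 0
G(5) = mex{1} = 0
G(6) = mex{0} = 1
G(7) = mex{0,0} = 1
G(8) = mex{1,0} = 2
G(9) = mex{1,1} = 0
G(10) = mex{2,1} = 0
G(11) = mex{0,0} = 1
G(12) = mex{0,0} = 1
G(13) = mex{1,1} = 0
G(14) = mex{1,1} = 0
G(15) = mex{0,2} = 1
G(16) = mex{0,0} = 1
G(17) = mex{1,0} = 2
G(18) = mex{1,1} = 0
G(19) = mex{2,1} = 0
G(n+9) = G(n) holds for n = 0,…,6 (a full window of length max(S) = 7), so the sequence is purely periodic with period 9.

9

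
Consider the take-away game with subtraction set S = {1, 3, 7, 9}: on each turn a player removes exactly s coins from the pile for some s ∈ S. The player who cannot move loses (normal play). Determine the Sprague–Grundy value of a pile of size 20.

n :  0  1  2  3  4  5  6  7  8  9 10 11 12 13 14 15 16 17 18 19 20
G :  0  1  0  1  0  1  0  1  0  1  0  1  0  1  0  1  0  1  0  1  0

0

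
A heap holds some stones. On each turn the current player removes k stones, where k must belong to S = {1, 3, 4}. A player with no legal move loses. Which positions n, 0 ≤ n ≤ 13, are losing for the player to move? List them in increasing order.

0, 2, 7, 9

G(0) = 0
G(1) = mex{0} = 1
G(2) = mex{1} = 0
G(3) = mex{0,0} = 1
G(4) = mex{1,1,0} = 2
G(5) = mex{2,0,1} = 3
G(6) = mex{3,1,0} = 2
G(7) = mex{2,2,1} = 0
G(8) = mex{0,3,2} = 1
G(9) = mex{1,2,3} = 0
G(10) = mex{0,0,2} = 1
G(11) = mex{1,1,0} = 2
G(12) = mex{2,0,1} = 3
G(13) = mex{3,1,0} = 2
P-positions are exactly the n with G(n) = 0.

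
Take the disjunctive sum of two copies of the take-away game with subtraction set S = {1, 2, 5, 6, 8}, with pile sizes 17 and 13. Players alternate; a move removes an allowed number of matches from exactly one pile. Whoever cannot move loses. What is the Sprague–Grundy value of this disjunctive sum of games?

All piles use S = {1, 2, 5, 6, 8}:
n :  0  1  2  3  4  5  6  7  8  9 10 11 12 13 14 15 16 17
G :  0  1  2  0  1  2  3  0  1  2  0  1  2  3  0  1  2  0
Pile A: G(17) = 0.
Pile B: G(13) = 3.
Combined Grundy value = 0 ⊕ 3 = 3.

3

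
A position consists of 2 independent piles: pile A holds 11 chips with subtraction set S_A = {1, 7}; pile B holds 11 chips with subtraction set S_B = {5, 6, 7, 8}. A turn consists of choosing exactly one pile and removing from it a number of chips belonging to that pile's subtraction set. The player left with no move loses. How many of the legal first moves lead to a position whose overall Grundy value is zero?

2

Pile A, S = {1, 7}:
G(0) = 0
G(1) = mex{0} = 1
G(2) = mex{1} = 0
G(3) = mex{0} = 1
G(4) = mex{1} = 0
G(5) = mex{0} = 1
G(6) = mex{1} = 0
G(7) = mex{0,0} = 1
G(8) = mex{1,1} = 0
G(9) = mex{0,0} = 1
G(10) = mex{1,1} = 0
G(11) = mex{0,0} = 1
G_A(11) = 1.
Pile B, S = {5, 6, 7, 8}:
n :  0  1  2  3  4  5  6  7  8  9 10 11
G :  0  0  0  0  0  1  1  1  1  1  2  2
G_B(11) = 2.
Combined Grundy value = 1 ⊕ 2 = 3.
A winning move leaves total XOR = 0, i.e. changes one component's Grundy value g to g ⊕ X where X is the current total.
Pile A: need g' = 1⊕3 = 2. Options: 11−1→G=0, 11−7→G=0. Hits: 0.
Pile B: need g' = 2⊕3 = 1. Options: 11−5→G=1, 11−6→G=1, 11−7→G=0, 11−8→G=0. Hits: 2.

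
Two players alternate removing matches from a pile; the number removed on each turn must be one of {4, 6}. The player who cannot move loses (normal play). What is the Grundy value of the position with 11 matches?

0

G(0) = 0
G(1) = mex{} = 0
G(2) = mex{} = 0
G(3) = mex{} = 0
G(4) = mex{0} = 1
G(5) = mex{0} = 1
G(6) = mex{0,0} = 1
G(7) = mex{0,0} = 1
G(8) = mex{1,0} = 2
G(9) = mex{1,0} = 2
G(10) = mex{1,1} = 0
G(11) = mex{1,1} = 0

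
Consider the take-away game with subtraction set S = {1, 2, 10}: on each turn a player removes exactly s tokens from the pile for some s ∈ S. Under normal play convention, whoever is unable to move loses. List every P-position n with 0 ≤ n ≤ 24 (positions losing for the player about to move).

0, 3, 6, 9, 12, 15, 18, 21, 24

n :  0  1  2  3  4  5  6  7  8  9 10 11 12 13 14 15 16 17 18 19 20 21 22 23 24
G :  0  1  2  0  1  2  0  1  2  0  1  2  0  1  2  0  1  2  0  1  2  0  1  2  0
P-positions are exactly the n with G(n) = 0.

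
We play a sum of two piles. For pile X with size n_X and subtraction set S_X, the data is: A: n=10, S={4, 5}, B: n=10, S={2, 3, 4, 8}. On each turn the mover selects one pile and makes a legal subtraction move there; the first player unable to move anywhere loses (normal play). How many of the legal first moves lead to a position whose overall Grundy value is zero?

2

Pile A, S = {4, 5}:
G(0) = 0
G(1) = mex{} = 0
G(2) = mex{} = 0
G(3) = mex{} = 0
G(4) = mex{0} = 1
G(5) = mex{0,0} = 1
G(6) = mex{0,0} = 1
G(7) = mex{0,0} = 1
G(8) = mex{1,0} = 2
G(9) = mex{1,1} = 0
G(10) = mex{1,1} = 0
G_A(10) = 0.
Pile B, S = {2, 3, 4, 8}:
n :  0  1  2  3  4  5  6  7  8  9 10
G :  0  0  1  1  2  2  0  0  1  1  2
G_B(10) = 2.
Combined Grundy value = 0 ⊕ 2 = 2.
A winning move leaves total XOR = 0, i.e. changes one component's Grundy value g to g ⊕ X where X is the current total.
Pile A: need g' = 0⊕2 = 2. Options: 10−4→G=1, 10−5→G=1. Hits: 0.
Pile B: need g' = 2⊕2 = 0. Options: 10−2→G=1, 10−3→G=0, 10−4→G=0, 10−8→G=1. Hits: 2.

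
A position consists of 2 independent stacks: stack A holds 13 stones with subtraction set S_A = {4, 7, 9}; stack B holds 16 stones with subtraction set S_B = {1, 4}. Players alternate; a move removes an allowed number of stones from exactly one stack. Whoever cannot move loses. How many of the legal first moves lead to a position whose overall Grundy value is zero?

4

Stack A, S = {4, 7, 9}:
n :  0  1  2  3  4  5  6  7  8  9 10 11 12 13
G :  0  0  0  0  1  1  1  1  2  2  2  2  3  0
G_A(13) = 0.
Stack B, S = {1, 4}:
G(0) = 0
G(1) = mex{0} = 1
G(2) = mex{1} = 0
G(3) = mex{0} = 1
G(4) = mex{1,0} = 2
G(5) = mex{2,1} = 0
G(6) = mex{0,0} = 1
G(7) = mex{1,1} = 0
G(8) = mex{0,2} = 1
G(9) = mex{1,0} = 2
G(10) = mex{2,1} = 0
G(11) = mex{0,0} = 1
G(12) = mex{1,1} = 0
G(13) = mex{0,2} = 1
G(14) = mex{1,0} = 2
G(15) = mex{2,1} = 0
G(16) = mex{0,0} = 1
G_B(16) = 1.
Combined Grundy value = 0 ⊕ 1 = 1.
A winning move leaves total XOR = 0, i.e. changes one component's Grundy value g to g ⊕ X where X is the current total.
Stack A: need g' = 0⊕1 = 1. Options: 13−4→G=2, 13−7→G=1, 13−9→G=1. Hits: 2.
Stack B: need g' = 1⊕1 = 0. Options: 16−1→G=0, 16−4→G=0. Hits: 2.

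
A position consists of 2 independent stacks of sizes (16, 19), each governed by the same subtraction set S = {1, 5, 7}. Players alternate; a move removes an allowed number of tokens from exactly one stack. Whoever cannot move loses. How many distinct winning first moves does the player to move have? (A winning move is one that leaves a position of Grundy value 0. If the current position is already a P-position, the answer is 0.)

All stacks use S = {1, 5, 7}:
n :  0  1  2  3  4  5  6  7  8  9 10 11 12 13 14 15 16 17 18 19
G :  0  1  0  1  0  1  0  1  0  1  0  1  0  1  0  1  0  1  0  1
Stack A: G(16) = 0.
Stack B: G(19) = 1.
Combined Grundy value = 0 ⊕ 1 = 1.
A winning move leaves total XOR = 0, i.e. changes one component's Grundy value g to g ⊕ X where X is the current total.
Stack A: need g' = 0⊕1 = 1. Options: 16−1→G=1, 16−5→G=1, 16−7→G=1. Hits: 3.
Stack B: need g' = 1⊕1 = 0. Options: 19−1→G=0, 19−5→G=0, 19−7→G=0. Hits: 3.

6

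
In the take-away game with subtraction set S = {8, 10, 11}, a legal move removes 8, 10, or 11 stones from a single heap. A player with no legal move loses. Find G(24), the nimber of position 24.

n :  0  1  2  3  4  5  6  7  8  9 10 11 12 13 14 15 16 17 18 19 20 21 22 23 24
G :  0  0  0  0  0  0  0  0  1  1  1  1  1  1  1  1  2  2  2  0  0  0  0  0  0

0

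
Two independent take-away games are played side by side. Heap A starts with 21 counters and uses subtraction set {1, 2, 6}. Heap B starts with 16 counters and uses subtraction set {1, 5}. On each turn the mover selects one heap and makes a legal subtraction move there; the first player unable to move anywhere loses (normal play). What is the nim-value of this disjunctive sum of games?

0

Heap A, S = {1, 2, 6}:
n :  0  1  2  3  4  5  6  7  8  9 10 11 12 13 14 15 16 17 18 19 20 21
G :  0  1  2  0  1  2  3  0  1  2  0  1  2  3  0  1  2  0  1  2  3  0
G_A(21) = 0.
Heap B, S = {1, 5}:
G(0) = 0
G(1) = mex{0} = 1
G(2) = mex{1} = 0
G(3) = mex{0} = 1
G(4) = mex{1} = 0
G(5) = mex{0,0} = 1
G(6) = mex{1,1} = 0
G(7) = mex{0,0} = 1
G(8) = mex{1,1} = 0
G(9) = mex{0,0} = 1
G(10) = mex{1,1} = 0
G(11) = mex{0,0} = 1
G(12) = mex{1,1} = 0
G(13) = mex{0,0} = 1
G(14) = mex{1,1} = 0
G(15) = mex{0,0} = 1
G(16) = mex{1,1} = 0
G_B(16) = 0.
Combined Grundy value = 0 ⊕ 0 = 0.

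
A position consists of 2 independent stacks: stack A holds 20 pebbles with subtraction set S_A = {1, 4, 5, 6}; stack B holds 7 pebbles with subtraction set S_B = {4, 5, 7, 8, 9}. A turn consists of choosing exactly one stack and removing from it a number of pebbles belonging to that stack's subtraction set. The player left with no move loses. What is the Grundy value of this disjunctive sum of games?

Stack A, S = {1, 4, 5, 6}:
G(0) = 0
G(1) = mex{0} = 1
G(2) = mex{1} = 0
G(3) = mex{0} = 1
G(4) = mex{1,0} = 2
G(5) = mex{2,1,0} = 3
G(6) = mex{3,0,1,0} = 2
G(7) = mex{2,1,0,1} = 3
G(8) = mex{3,2,1,0} = 4
G(9) = mex{4,3,2,1} = 0
G(10) = mex{0,2,3,2} = 1
G(11) = mex{1,3,2,3} = 0
G(12) = mex{0,4,3,2} = 1
G(13) = mex{1,0,4,3} = 2
G(14) = mex{2,1,0,4} = 3
G(15) = mex{3,0,1,0} = 2
G(16) = mex{2,1,0,1} = 3
G(17) = mex{3,2,1,0} = 4
G(18) = mex{4,3,2,1} = 0
G(19) = mex{0,2,3,2} = 1
G(20) = mex{1,3,2,3} = 0
G_A(20) = 0.
Stack B, S = {4, 5, 7, 8, 9}:
n : 0 1 2 3 4 5 6 7
G : 0 0 0 0 1 1 1 1
G_B(7) = 1.
Combined Grundy value = 0 ⊕ 1 = 1.

1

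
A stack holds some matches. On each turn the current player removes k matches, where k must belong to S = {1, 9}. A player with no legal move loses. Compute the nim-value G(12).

0

n :  0  1  2  3  4  5  6  7  8  9 10 11 12
G :  0  1  0  1  0  1  0  1  0  1  0  1  0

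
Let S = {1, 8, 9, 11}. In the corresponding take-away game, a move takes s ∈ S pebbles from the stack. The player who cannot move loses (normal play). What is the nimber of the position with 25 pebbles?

3

G(0) = 0
G(1) = mex{0} = 1
G(2) = mex{1} = 0
G(3) = mex{0} = 1
G(4) = mex{1} = 0
G(5) = mex{0} = 1
G(6) = mex{1} = 0
G(7) = mex{0} = 1
G(8) = mex{1,0} = 2
G(9) = mex{2,1,0} = 3
G(10) = mex{3,0,1} = 2
G(11) = mex{2,1,0,0} = 3
G(12) = mex{3,0,1,1} = 2
G(13) = mex{2,1,0,0} = 3
G(14) = mex{3,0,1,1} = 2
G(15) = mex{2,1,0,0} = 3
G(16) = mex{3,2,1,1} = 0
G(17) = mex{0,3,2,0} = 1
G(18) = mex{1,2,3,1} = 0
G(19) = mex{0,3,2,2} = 1
G(20) = mex{1,2,3,3} = 0
G(21) = mex{0,3,2,2} = 1
G(22) = mex{1,2,3,3} = 0
G(23) = mex{0,3,2,2} = 1
G(24) = mex{1,0,3,3} = 2
G(25) = mex{2,1,0,2} = 3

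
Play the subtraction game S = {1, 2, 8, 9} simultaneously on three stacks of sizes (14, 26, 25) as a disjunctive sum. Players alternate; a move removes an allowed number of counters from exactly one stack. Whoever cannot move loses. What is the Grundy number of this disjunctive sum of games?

All stacks use S = {1, 2, 8, 9}:
n :  0  1  2  3  4  5  6  7  8  9 10 11 12 13 14 15 16 17 18 19 20 21 22 23 24 25 26
G :  0  1  2  0  1  2  0  1  2  3  0  1  2  0  1  2  0  1  2  3  0  1  2  0  1  2  0
Stack A: G(14) = 1.
Stack B: G(26) = 0.
Stack C: G(25) = 2.
Combined Grundy value = 1 ⊕ 0 ⊕ 2 = 3.

3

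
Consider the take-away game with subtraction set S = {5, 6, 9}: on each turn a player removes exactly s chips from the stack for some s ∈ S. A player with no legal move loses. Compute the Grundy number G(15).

0

G(0) = 0
G(1) = mex{} = 0
G(2) = mex{} = 0
G(3) = mex{} = 0
G(4) = mex{} = 0
G(5) = mex{0} = 1
G(6) = mex{0,0} = 1
G(7) = mex{0,0} = 1
G(8) = mex{0,0} = 1
G(9) = mex{0,0,0} = 1
G(10) = mex{1,0,0} = 2
G(11) = mex{1,1,0} = 2
G(12) = mex{1,1,0} = 2
G(13) = mex{1,1,0} = 2
G(14) = mex{1,1,1} = 0
G(15) = mex{2,1,1} = 0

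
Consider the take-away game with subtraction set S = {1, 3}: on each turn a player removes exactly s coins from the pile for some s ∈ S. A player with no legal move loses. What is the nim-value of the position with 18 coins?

0

n :  0  1  2  3  4  5  6  7  8  9 10 11 12 13 14 15 16 17 18
G :  0  1  0  1  0  1  0  1  0  1  0  1  0  1  0  1  0  1  0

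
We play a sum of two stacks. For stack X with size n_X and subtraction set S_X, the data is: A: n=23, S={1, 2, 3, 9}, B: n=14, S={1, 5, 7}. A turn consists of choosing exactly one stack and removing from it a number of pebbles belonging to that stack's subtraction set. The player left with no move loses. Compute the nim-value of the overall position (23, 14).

3

Stack A, S = {1, 2, 3, 9}:
G(0) = 0
G(1) = mex{0} = 1
G(2) = mex{1,0} = 2
G(3) = mex{2,1,0} = 3
G(4) = mex{3,2,1} = 0
G(5) = mex{0,3,2} = 1
G(6) = mex{1,0,3} = 2
G(7) = mex{2,1,0} = 3
G(8) = mex{3,2,1} = 0
G(9) = mex{0,3,2,0} = 1
G(10) = mex{1,0,3,1} = 2
G(11) = mex{2,1,0,2} = 3
G(12) = mex{3,2,1,3} = 0
G(13) = mex{0,3,2,0} = 1
G(14) = mex{1,0,3,1} = 2
G(15) = mex{2,1,0,2} = 3
G(16) = mex{3,2,1,3} = 0
G(17) = mex{0,3,2,0} = 1
G(18) = mex{1,0,3,1} = 2
G(19) = mex{2,1,0,2} = 3
G(20) = mex{3,2,1,3} = 0
G(21) = mex{0,3,2,0} = 1
G(22) = mex{1,0,3,1} = 2
G(23) = mex{2,1,0,2} = 3
G_A(23) = 3.
Stack B, S = {1, 5, 7}:
G(0) = 0
G(1) = mex{0} = 1
G(2) = mex{1} = 0
G(3) = mex{0} = 1
G(4) = mex{1} = 0
G(5) = mex{0,0} = 1
G(6) = mex{1,1} = 0
G(7) = mex{0,0,0} = 1
G(8) = mex{1,1,1} = 0
G(9) = mex{0,0,0} = 1
G(10) = mex{1,1,1} = 0
G(11) = mex{0,0,0} = 1
G(12) = mex{1,1,1} = 0
G(13) = mex{0,0,0} = 1
G(14) = mex{1,1,1} = 0
G_B(14) = 0.
Combined Grundy value = 3 ⊕ 0 = 3.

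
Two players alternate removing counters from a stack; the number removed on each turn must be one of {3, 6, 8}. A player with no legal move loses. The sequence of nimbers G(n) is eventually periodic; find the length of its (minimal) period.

G(0) = 0
G(1) = mex{} = 0
G(2) = mex{} = 0
G(3) = mex{0} = 1
G(4) = mex{0} = 1
G(5) = mex{0} = 1
G(6) = mex{1,0} = 2
G(7) = mex{1,0} = 2
G(8) = mex{1,0,0} = 2
G(9) = mex{2,1,0} = 3
G(10) = mex{2,1,0} = 3
G(11) = mex{2,1,1} = 0
G(12) = mex{3,2,1} = 0
G(13) = mex{3,2,1} = 0
G(14) = mex{0,2,2} = 1
G(15) = mex{0,3,2} = 1
G(16) = mex{0,3,2} = 1
G(17) = mex{1,0,3} = 2
G(18) = mex{1,0,3} = 2
G(19) = mex{1,0,0} = 2
G(20) = mex{2,1,0} = 3
G(21) = mex{2,1,0} = 3
G(22) = mex{2,1,1} = 0
G(23) = mex{3,2,1} = 0
G(n+11) = G(n) holds for n = 0,…,7 (a full window of length max(S) = 8), so the sequence is purely periodic with period 11.

11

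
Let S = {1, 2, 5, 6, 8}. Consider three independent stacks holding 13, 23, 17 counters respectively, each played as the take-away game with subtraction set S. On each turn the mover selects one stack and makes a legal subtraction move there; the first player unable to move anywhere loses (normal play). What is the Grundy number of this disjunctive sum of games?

1

All stacks use S = {1, 2, 5, 6, 8}:
G(0) = 0
G(1) = mex{0} = 1
G(2) = mex{1,0} = 2
G(3) = mex{2,1} = 0
G(4) = mex{0,2} = 1
G(5) = mex{1,0,0} = 2
G(6) = mex{2,1,1,0} = 3
G(7) = mex{3,2,2,1} = 0
G(8) = mex{0,3,0,2,0} = 1
G(9) = mex{1,0,1,0,1} = 2
G(10) = mex{2,1,2,1,2} = 0
G(11) = mex{0,2,3,2,0} = 1
G(12) = mex{1,0,0,3,1} = 2
G(13) = mex{2,1,1,0,2} = 3
G(14) = mex{3,2,2,1,3} = 0
G(15) = mex{0,3,0,2,0} = 1
G(16) = mex{1,0,1,0,1} = 2
G(17) = mex{2,1,2,1,2} = 0
G(18) = mex{0,2,3,2,0} = 1
G(19) = mex{1,0,0,3,1} = 2
G(20) = mex{2,1,1,0,2} = 3
G(21) = mex{3,2,2,1,3} = 0
G(22) = mex{0,3,0,2,0} = 1
G(23) = mex{1,0,1,0,1} = 2
Stack A: G(13) = 3.
Stack B: G(23) = 2.
Stack C: G(17) = 0.
Combined Grundy value = 3 ⊕ 2 ⊕ 0 = 1.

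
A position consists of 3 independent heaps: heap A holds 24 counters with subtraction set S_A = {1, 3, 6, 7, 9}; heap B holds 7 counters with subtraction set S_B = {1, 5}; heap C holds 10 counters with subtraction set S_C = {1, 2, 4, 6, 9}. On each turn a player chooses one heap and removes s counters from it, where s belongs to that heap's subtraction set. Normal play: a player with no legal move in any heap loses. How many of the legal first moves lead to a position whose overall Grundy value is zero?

Heap A, S = {1, 3, 6, 7, 9}:
G(0) = 0
G(1) = mex{0} = 1
G(2) = mex{1} = 0
G(3) = mex{0,0} = 1
G(4) = mex{1,1} = 0
G(5) = mex{0,0} = 1
G(6) = mex{1,1,0} = 2
G(7) = mex{2,0,1,0} = 3
G(8) = mex{3,1,0,1} = 2
G(9) = mex{2,2,1,0,0} = 3
G(10) = mex{3,3,0,1,1} = 2
G(11) = mex{2,2,1,0,0} = 3
G(12) = mex{3,3,2,1,1} = 0
G(13) = mex{0,2,3,2,0} = 1
G(14) = mex{1,3,2,3,1} = 0
G(15) = mex{0,0,3,2,2} = 1
G(16) = mex{1,1,2,3,3} = 0
G(17) = mex{0,0,3,2,2} = 1
G(18) = mex{1,1,0,3,3} = 2
G(19) = mex{2,0,1,0,2} = 3
G(20) = mex{3,1,0,1,3} = 2
G(21) = mex{2,2,1,0,0} = 3
G(22) = mex{3,3,0,1,1} = 2
G(23) = mex{2,2,1,0,0} = 3
G(24) = mex{3,3,2,1,1} = 0
G_A(24) = 0.
Heap B, S = {1, 5}:
n : 0 1 2 3 4 5 6 7
G : 0 1 0 1 0 1 0 1
G_B(7) = 1.
Heap C, S = {1, 2, 4, 6, 9}:
G(0) = 0
G(1) = mex{0} = 1
G(2) = mex{1,0} = 2
G(3) = mex{2,1} = 0
G(4) = mex{0,2,0} = 1
G(5) = mex{1,0,1} = 2
G(6) = mex{2,1,2,0} = 3
G(7) = mex{3,2,0,1} = 4
G(8) = mex{4,3,1,2} = 0
G(9) = mex{0,4,2,0,0} = 1
G(10) = mex{1,0,3,1,1} = 2
G_C(10) = 2.
Combined Grundy value = 0 ⊕ 1 ⊕ 2 = 3.
A winning move leaves total XOR = 0, i.e. changes one component's Grundy value g to g ⊕ X where X is the current total.
Heap A: need g' = 0⊕3 = 3. Options: 24−1→G=3, 24−3→G=3, 24−6→G=2, 24−7→G=1, 24−9→G=1. Hits: 2.
Heap B: need g' = 1⊕3 = 2. Options: 7−1→G=0, 7−5→G=0. Hits: 0.
Heap C: need g' = 2⊕3 = 1. Options: 10−1→G=1, 10−2→G=0, 10−4→G=3, 10−6→G=1, 10−9→G=1. Hits: 3.

5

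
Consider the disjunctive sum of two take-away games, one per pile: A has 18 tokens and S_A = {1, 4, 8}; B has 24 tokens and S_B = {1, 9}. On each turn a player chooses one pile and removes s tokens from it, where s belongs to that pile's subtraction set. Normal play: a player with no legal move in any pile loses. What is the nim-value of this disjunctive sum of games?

1

Pile A, S = {1, 4, 8}:
n :  0  1  2  3  4  5  6  7  8  9 10 11 12 13 14 15 16 17 18
G :  0  1  0  1  2  0  1  0  1  2  3  2  0  1  0  1  2  0  1
G_A(18) = 1.
Pile B, S = {1, 9}:
n :  0  1  2  3  4  5  6  7  8  9 10 11 12 13 14 15 16 17 18 19 20 21 22 23 24
G :  0  1  0  1  0  1  0  1  0  1  0  1  0  1  0  1  0  1  0  1  0  1  0  1  0
G_B(24) = 0.
Combined Grundy value = 1 ⊕ 0 = 1.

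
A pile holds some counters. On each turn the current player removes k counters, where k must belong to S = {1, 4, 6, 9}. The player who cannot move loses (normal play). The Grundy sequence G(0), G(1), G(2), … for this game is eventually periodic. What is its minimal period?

5

G(0) = 0
G(1) = mex{0} = 1
G(2) = mex{1} = 0
G(3) = mex{0} = 1
G(4) = mex{1,0} = 2
G(5) = mex{2,1} = 0
G(6) = mex{0,0,0} = 1
G(7) = mex{1,1,1} = 0
G(8) = mex{0,2,0} = 1
G(9) = mex{1,0,1,0} = 2
G(10) = mex{2,1,2,1} = 0
G(11) = mex{0,0,0,0} = 1
G(12) = mex{1,1,1,1} = 0
G(13) = mex{0,2,0,2} = 1
G(14) = mex{1,0,1,0} = 2
G(15) = mex{2,1,2,1} = 0
G(n+5) = G(n) holds for n = 0,…,8 (a full window of length max(S) = 9), so the sequence is purely periodic with period 5.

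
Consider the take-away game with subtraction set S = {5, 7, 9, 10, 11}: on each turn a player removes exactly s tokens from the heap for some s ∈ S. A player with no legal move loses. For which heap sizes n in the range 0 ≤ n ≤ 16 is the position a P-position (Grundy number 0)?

G(0) = 0
G(1) = mex{} = 0
G(2) = mex{} = 0
G(3) = mex{} = 0
G(4) = mex{} = 0
G(5) = mex{0} = 1
G(6) = mex{0} = 1
G(7) = mex{0,0} = 1
G(8) = mex{0,0} = 1
G(9) = mex{0,0,0} = 1
G(10) = mex{1,0,0,0} = 2
G(11) = mex{1,0,0,0,0} = 2
G(12) = mex{1,1,0,0,0} = 2
G(13) = mex{1,1,0,0,0} = 2
G(14) = mex{1,1,1,0,0} = 2
G(15) = mex{2,1,1,1,0} = 3
G(16) = mex{2,1,1,1,1} = 0
P-positions are exactly the n with G(n) = 0.

0, 1, 2, 3, 4, 16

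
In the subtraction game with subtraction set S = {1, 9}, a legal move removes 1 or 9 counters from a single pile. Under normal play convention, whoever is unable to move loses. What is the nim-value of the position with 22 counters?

n :  0  1  2  3  4  5  6  7  8  9 10 11 12 13 14 15 16 17 18 19 20 21 22
G :  0  1  0  1  0  1  0  1  0  1  0  1  0  1  0  1  0  1  0  1  0  1  0

0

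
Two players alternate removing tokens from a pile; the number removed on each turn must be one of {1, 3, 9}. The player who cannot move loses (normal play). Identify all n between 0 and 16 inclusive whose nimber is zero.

G(0) = 0
G(1) = mex{0} = 1
G(2) = mex{1} = 0
G(3) = mex{0,0} = 1
G(4) = mex{1,1} = 0
G(5) = mex{0,0} = 1
G(6) = mex{1,1} = 0
G(7) = mex{0,0} = 1
G(8) = mex{1,1} = 0
G(9) = mex{0,0,0} = 1
G(10) = mex{1,1,1} = 0
G(11) = mex{0,0,0} = 1
G(12) = mex{1,1,1} = 0
G(13) = mex{0,0,0} = 1
G(14) = mex{1,1,1} = 0
G(15) = mex{0,0,0} = 1
G(16) = mex{1,1,1} = 0
P-positions are exactly the n with G(n) = 0.

0, 2, 4, 6, 8, 10, 12, 14, 16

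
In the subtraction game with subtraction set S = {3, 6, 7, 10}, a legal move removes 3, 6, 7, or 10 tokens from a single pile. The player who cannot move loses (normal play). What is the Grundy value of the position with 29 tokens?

n :  0  1  2  3  4  5  6  7  8  9 10 11 12 13 14 15 16 17 18 19 20 21 22 23 24 25 26 27 28 29
G :  0  0  0  1  1  1  2  2  2  3  3  3  4  0  0  0  1  1  1  2  2  2  3  3  3  4  0  0  0  1

1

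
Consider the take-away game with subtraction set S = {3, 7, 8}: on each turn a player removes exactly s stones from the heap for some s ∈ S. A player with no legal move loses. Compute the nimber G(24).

G(0) = 0
G(1) = mex{} = 0
G(2) = mex{} = 0
G(3) = mex{0} = 1
G(4) = mex{0} = 1
G(5) = mex{0} = 1
G(6) = mex{1} = 0
G(7) = mex{1,0} = 2
G(8) = mex{1,0,0} = 2
G(9) = mex{0,0,0} = 1
G(10) = mex{2,1,0} = 3
G(11) = mex{2,1,1} = 0
G(12) = mex{1,1,1} = 0
G(13) = mex{3,0,1} = 2
G(14) = mex{0,2,0} = 1
G(15) = mex{0,2,2} = 1
G(16) = mex{2,1,2} = 0
G(17) = mex{1,3,1} = 0
G(18) = mex{1,0,3} = 2
G(19) = mex{0,0,0} = 1
G(20) = mex{0,2,0} = 1
G(21) = mex{2,1,2} = 0
G(22) = mex{1,1,1} = 0
G(23) = mex{1,0,1} = 2
G(24) = mex{0,0,0} = 1

1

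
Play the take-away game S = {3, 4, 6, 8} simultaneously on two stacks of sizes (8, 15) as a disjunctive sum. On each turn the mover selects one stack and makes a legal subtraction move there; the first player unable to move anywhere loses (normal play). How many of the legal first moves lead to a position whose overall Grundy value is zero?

All stacks use S = {3, 4, 6, 8}:
n :  0  1  2  3  4  5  6  7  8  9 10 11 12 13 14 15
G :  0  0  0  1  1  1  2  2  2  3  3  0  0  0  1  1
Stack A: G(8) = 2.
Stack B: G(15) = 1.
Combined Grundy value = 2 ⊕ 1 = 3.
A winning move leaves total XOR = 0, i.e. changes one component's Grundy value g to g ⊕ X where X is the current total.
Stack A: need g' = 2⊕3 = 1. Options: 8−3→G=1, 8−4→G=1, 8−6→G=0, 8−8→G=0. Hits: 2.
Stack B: need g' = 1⊕3 = 2. Options: 15−3→G=0, 15−4→G=0, 15−6→G=3, 15−8→G=2. Hits: 1.

3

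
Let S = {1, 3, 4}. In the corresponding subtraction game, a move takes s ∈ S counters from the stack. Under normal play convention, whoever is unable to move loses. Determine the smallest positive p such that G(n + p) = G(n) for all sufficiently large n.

7

n :  0  1  2  3  4  5  6  7  8  9 10 11 12 13 14 15
G :  0  1  0  1  2  3  2  0  1  0  1  2  3  2  0  1
G(n+7) = G(n) holds for n = 0,…,3 (a full window of length max(S) = 4), so the sequence is purely periodic with period 7.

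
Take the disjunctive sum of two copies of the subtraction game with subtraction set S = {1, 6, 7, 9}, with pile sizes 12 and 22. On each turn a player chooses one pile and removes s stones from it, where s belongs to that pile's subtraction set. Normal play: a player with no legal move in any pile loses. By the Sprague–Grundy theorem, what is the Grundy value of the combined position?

2

All piles use S = {1, 6, 7, 9}:
n :  0  1  2  3  4  5  6  7  8  9 10 11 12 13 14 15 16 17 18 19 20 21 22
G :  0  1  0  1  0  1  2  3  2  3  2  3  0  1  0  1  0  1  2  3  2  3  2
Pile A: G(12) = 0.
Pile B: G(22) = 2.
Combined Grundy value = 0 ⊕ 2 = 2.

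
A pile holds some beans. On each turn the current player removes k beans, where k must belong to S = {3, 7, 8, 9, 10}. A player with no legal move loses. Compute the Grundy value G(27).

G(0) = 0
G(1) = mex{} = 0
G(2) = mex{} = 0
G(3) = mex{0} = 1
G(4) = mex{0} = 1
G(5) = mex{0} = 1
G(6) = mex{1} = 0
G(7) = mex{1,0} = 2
G(8) = mex{1,0,0} = 2
G(9) = mex{0,0,0,0} = 1
G(10) = mex{2,1,0,0,0} = 3
G(11) = mex{2,1,1,0,0} = 3
G(12) = mex{1,1,1,1,0} = 2
G(13) = mex{3,0,1,1,1} = 2
G(14) = mex{3,2,0,1,1} = 4
G(15) = mex{2,2,2,0,1} = 3
G(16) = mex{2,1,2,2,0} = 3
G(17) = mex{4,3,1,2,2} = 0
G(18) = mex{3,3,3,1,2} = 0
G(19) = mex{3,2,3,3,1} = 0
G(20) = mex{0,2,2,3,3} = 1
G(21) = mex{0,4,2,2,3} = 1
G(22) = mex{0,3,4,2,2} = 1
G(23) = mex{1,3,3,4,2} = 0
G(24) = mex{1,0,3,3,4} = 2
G(25) = mex{1,0,0,3,3} = 2
G(26) = mex{0,0,0,0,3} = 1
G(27) = mex{2,1,0,0,0} = 3

3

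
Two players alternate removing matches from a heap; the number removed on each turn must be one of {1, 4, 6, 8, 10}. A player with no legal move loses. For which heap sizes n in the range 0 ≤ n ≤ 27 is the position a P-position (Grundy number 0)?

0, 2, 5, 7, 14, 16, 19, 21

n :  0  1  2  3  4  5  6  7  8  9 10 11 12 13 14 15 16 17 18 19 20 21 22 23 24 25 26 27
G :  0  1  0  1  2  0  1  0  1  2  3  2  3  4  0  1  0  1  2  0  1  0  1  2  3  2  3  4
P-positions are exactly the n with G(n) = 0.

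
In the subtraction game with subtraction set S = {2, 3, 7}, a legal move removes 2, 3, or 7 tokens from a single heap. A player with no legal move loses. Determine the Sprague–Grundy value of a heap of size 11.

G(0) = 0
G(1) = mex{} = 0
G(2) = mex{0} = 1
G(3) = mex{0,0} = 1
G(4) = mex{1,0} = 2
G(5) = mex{1,1} = 0
G(6) = mex{2,1} = 0
G(7) = mex{0,2,0} = 1
G(8) = mex{0,0,0} = 1
G(9) = mex{1,0,1} = 2
G(10) = mex{1,1,1} = 0
G(11) = mex{2,1,2} = 0

0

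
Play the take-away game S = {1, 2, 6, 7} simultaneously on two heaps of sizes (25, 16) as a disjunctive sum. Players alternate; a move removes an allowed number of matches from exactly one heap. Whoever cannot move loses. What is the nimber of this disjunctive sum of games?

1

All heaps use S = {1, 2, 6, 7}:
G(0) = 0
G(1) = mex{0} = 1
G(2) = mex{1,0} = 2
G(3) = mex{2,1} = 0
G(4) = mex{0,2} = 1
G(5) = mex{1,0} = 2
G(6) = mex{2,1,0} = 3
G(7) = mex{3,2,1,0} = 4
G(8) = mex{4,3,2,1} = 0
G(9) = mex{0,4,0,2} = 1
G(10) = mex{1,0,1,0} = 2
G(11) = mex{2,1,2,1} = 0
G(12) = mex{0,2,3,2} = 1
G(13) = mex{1,0,4,3} = 2
G(14) = mex{2,1,0,4} = 3
G(15) = mex{3,2,1,0} = 4
G(16) = mex{4,3,2,1} = 0
G(17) = mex{0,4,0,2} = 1
G(18) = mex{1,0,1,0} = 2
G(19) = mex{2,1,2,1} = 0
G(20) = mex{0,2,3,2} = 1
G(21) = mex{1,0,4,3} = 2
G(22) = mex{2,1,0,4} = 3
G(23) = mex{3,2,1,0} = 4
G(24) = mex{4,3,2,1} = 0
G(25) = mex{0,4,0,2} = 1
Heap A: G(25) = 1.
Heap B: G(16) = 0.
Combined Grundy value = 1 ⊕ 0 = 1.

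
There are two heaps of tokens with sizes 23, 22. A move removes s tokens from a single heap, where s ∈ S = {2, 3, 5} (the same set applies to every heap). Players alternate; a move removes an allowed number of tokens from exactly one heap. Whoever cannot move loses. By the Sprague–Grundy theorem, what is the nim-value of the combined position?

1

All heaps use S = {2, 3, 5}:
n :  0  1  2  3  4  5  6  7  8  9 10 11 12 13 14 15 16 17 18 19 20 21 22 23
G :  0  0  1  1  2  2  3  0  0  1  1  2  2  3  0  0  1  1  2  2  3  0  0  1
Heap A: G(23) = 1.
Heap B: G(22) = 0.
Combined Grundy value = 1 ⊕ 0 = 1.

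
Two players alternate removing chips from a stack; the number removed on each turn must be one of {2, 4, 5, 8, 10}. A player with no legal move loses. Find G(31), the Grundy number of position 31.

n :  0  1  2  3  4  5  6  7  8  9 10 11 12 13 14 15 16 17 18 19 20 21 22 23 24 25 26 27 28 29 30 31
G :  0  0  1  1  2  2  3  0  4  1  5  2  3  0  0  1  1  2  2  3  0  4  1  5  2  3  0  0  1  1  2  2

2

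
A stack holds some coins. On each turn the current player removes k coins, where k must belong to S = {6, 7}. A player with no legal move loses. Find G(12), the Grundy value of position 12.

n :  0  1  2  3  4  5  6  7  8  9 10 11 12
G :  0  0  0  0  0  0  1  1  1  1  1  1  2

2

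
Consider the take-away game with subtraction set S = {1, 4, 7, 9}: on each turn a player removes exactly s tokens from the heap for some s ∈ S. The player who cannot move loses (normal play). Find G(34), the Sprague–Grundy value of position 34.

G(0) = 0
G(1) = mex{0} = 1
G(2) = mex{1} = 0
G(3) = mex{0} = 1
G(4) = mex{1,0} = 2
G(5) = mex{2,1} = 0
G(6) = mex{0,0} = 1
G(7) = mex{1,1,0} = 2
G(8) = mex{2,2,1} = 0
G(9) = mex{0,0,0,0} = 1
G(10) = mex{1,1,1,1} = 0
G(11) = mex{0,2,2,0} = 1
G(12) = mex{1,0,0,1} = 2
G(13) = mex{2,1,1,2} = 0
G(14) = mex{0,0,2,0} = 1
G(15) = mex{1,1,0,1} = 2
G(16) = mex{2,2,1,2} = 0
G(17) = mex{0,0,0,0} = 1
G(18) = mex{1,1,1,1} = 0
G(19) = mex{0,2,2,0} = 1
G(20) = mex{1,0,0,1} = 2
G(21) = mex{2,1,1,2} = 0
G(22) = mex{0,0,2,0} = 1
G(23) = mex{1,1,0,1} = 2
G(24) = mex{2,2,1,2} = 0
G(25) = mex{0,0,0,0} = 1
G(26) = mex{1,1,1,1} = 0
G(27) = mex{0,2,2,0} = 1
G(28) = mex{1,0,0,1} = 2
G(29) = mex{2,1,1,2} = 0
G(30) = mex{0,0,2,0} = 1
G(31) = mex{1,1,0,1} = 2
G(32) = mex{2,2,1,2} = 0
G(33) = mex{0,0,0,0} = 1
G(34) = mex{1,1,1,1} = 0

0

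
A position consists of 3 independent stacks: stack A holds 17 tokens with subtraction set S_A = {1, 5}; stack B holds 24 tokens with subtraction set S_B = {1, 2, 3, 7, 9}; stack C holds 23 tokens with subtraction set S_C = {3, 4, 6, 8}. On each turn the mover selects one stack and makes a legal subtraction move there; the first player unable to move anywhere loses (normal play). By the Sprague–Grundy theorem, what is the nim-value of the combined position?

1

Stack A, S = {1, 5}:
n :  0  1  2  3  4  5  6  7  8  9 10 11 12 13 14 15 16 17
G :  0  1  0  1  0  1  0  1  0  1  0  1  0  1  0  1  0  1
G_A(17) = 1.
Stack B, S = {1, 2, 3, 7, 9}:
n :  0  1  2  3  4  5  6  7  8  9 10 11 12 13 14 15 16 17 18 19 20 21 22 23 24
G :  0  1  2  3  0  1  2  3  0  1  2  3  0  1  2  3  0  1  2  3  0  1  2  3  0
G_B(24) = 0.
Stack C, S = {3, 4, 6, 8}:
n :  0  1  2  3  4  5  6  7  8  9 10 11 12 13 14 15 16 17 18 19 20 21 22 23
G :  0  0  0  1  1  1  2  2  2  3  3  0  0  0  1  1  1  2  2  2  3  3  0  0
G_C(23) = 0.
Combined Grundy value = 1 ⊕ 0 ⊕ 0 = 1.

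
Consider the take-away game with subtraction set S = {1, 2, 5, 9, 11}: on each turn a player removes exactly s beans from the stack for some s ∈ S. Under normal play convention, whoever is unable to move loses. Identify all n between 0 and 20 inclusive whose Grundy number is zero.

0, 3, 6, 10, 13, 16, 20

n :  0  1  2  3  4  5  6  7  8  9 10 11 12 13 14 15 16 17 18 19 20
G :  0  1  2  0  1  2  0  1  2  3  0  1  2  0  1  2  0  1  2  3  0
P-positions are exactly the n with G(n) = 0.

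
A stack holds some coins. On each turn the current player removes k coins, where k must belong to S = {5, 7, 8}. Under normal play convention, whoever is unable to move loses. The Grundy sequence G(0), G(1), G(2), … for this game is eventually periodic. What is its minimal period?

13

G(0) = 0
G(1) = mex{} = 0
G(2) = mex{} = 0
G(3) = mex{} = 0
G(4) = mex{} = 0
G(5) = mex{0} = 1
G(6) = mex{0} = 1
G(7) = mex{0,0} = 1
G(8) = mex{0,0,0} = 1
G(9) = mex{0,0,0} = 1
G(10) = mex{1,0,0} = 2
G(11) = mex{1,0,0} = 2
G(12) = mex{1,1,0} = 2
G(13) = mex{1,1,1} = 0
G(14) = mex{1,1,1} = 0
G(15) = mex{2,1,1} = 0
G(16) = mex{2,1,1} = 0
G(17) = mex{2,2,1} = 0
G(18) = mex{0,2,2} = 1
G(19) = mex{0,2,2} = 1
G(20) = mex{0,0,2} = 1
G(21) = mex{0,0,0} = 1
G(22) = mex{0,0,0} = 1
G(23) = mex{1,0,0} = 2
G(24) = mex{1,0,0} = 2
G(25) = mex{1,1,0} = 2
G(26) = mex{1,1,1} = 0
G(27) = mex{1,1,1} = 0
G(n+13) = G(n) holds for n = 0,…,7 (a full window of length max(S) = 8), so the sequence is purely periodic with period 13.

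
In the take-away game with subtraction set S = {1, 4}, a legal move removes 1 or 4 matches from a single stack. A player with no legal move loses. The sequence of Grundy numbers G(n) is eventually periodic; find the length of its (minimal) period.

5

n :  0  1  2  3  4  5  6  7  8  9 10 11 12 13 14
G :  0  1  0  1  2  0  1  0  1  2  0  1  0  1  2
G(n+5) = G(n) holds for n = 0,…,3 (a full window of length max(S) = 4), so the sequence is purely periodic with period 5.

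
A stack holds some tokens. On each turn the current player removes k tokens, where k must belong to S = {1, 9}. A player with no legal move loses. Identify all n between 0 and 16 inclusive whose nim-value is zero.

0, 2, 4, 6, 8, 10, 12, 14, 16

G(0) = 0
G(1) = mex{0} = 1
G(2) = mex{1} = 0
G(3) = mex{0} = 1
G(4) = mex{1} = 0
G(5) = mex{0} = 1
G(6) = mex{1} = 0
G(7) = mex{0} = 1
G(8) = mex{1} = 0
G(9) = mex{0,0} = 1
G(10) = mex{1,1} = 0
G(11) = mex{0,0} = 1
G(12) = mex{1,1} = 0
G(13) = mex{0,0} = 1
G(14) = mex{1,1} = 0
G(15) = mex{0,0} = 1
G(16) = mex{1,1} = 0
P-positions are exactly the n with G(n) = 0.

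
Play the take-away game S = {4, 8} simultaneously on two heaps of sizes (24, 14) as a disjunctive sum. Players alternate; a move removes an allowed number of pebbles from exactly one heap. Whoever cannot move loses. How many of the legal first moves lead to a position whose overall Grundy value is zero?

0

All heaps use S = {4, 8}:
G(0) = 0
G(1) = mex{} = 0
G(2) = mex{} = 0
G(3) = mex{} = 0
G(4) = mex{0} = 1
G(5) = mex{0} = 1
G(6) = mex{0} = 1
G(7) = mex{0} = 1
G(8) = mex{1,0} = 2
G(9) = mex{1,0} = 2
G(10) = mex{1,0} = 2
G(11) = mex{1,0} = 2
G(12) = mex{2,1} = 0
G(13) = mex{2,1} = 0
G(14) = mex{2,1} = 0
G(15) = mex{2,1} = 0
G(16) = mex{0,2} = 1
G(17) = mex{0,2} = 1
G(18) = mex{0,2} = 1
G(19) = mex{0,2} = 1
G(20) = mex{1,0} = 2
G(21) = mex{1,0} = 2
G(22) = mex{1,0} = 2
G(23) = mex{1,0} = 2
G(24) = mex{2,1} = 0
Heap A: G(24) = 0.
Heap B: G(14) = 0.
Combined Grundy value = 0 ⊕ 0 = 0.
A winning move leaves total XOR = 0, i.e. changes one component's Grundy value g to g ⊕ X where X is the current total.
Heap A: target g' = 0⊕0 = 0, but every legal move changes the Grundy value (mex property), so 0 moves.
Heap B: target g' = 0⊕0 = 0, but every legal move changes the Grundy value (mex property), so 0 moves.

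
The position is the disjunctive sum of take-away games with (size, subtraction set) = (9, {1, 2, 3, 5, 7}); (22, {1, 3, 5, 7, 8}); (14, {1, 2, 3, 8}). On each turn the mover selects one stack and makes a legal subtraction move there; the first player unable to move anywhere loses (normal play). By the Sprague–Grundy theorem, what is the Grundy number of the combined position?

1

Stack A, S = {1, 2, 3, 5, 7}:
G(0) = 0
G(1) = mex{0} = 1
G(2) = mex{1,0} = 2
G(3) = mex{2,1,0} = 3
G(4) = mex{3,2,1} = 0
G(5) = mex{0,3,2,0} = 1
G(6) = mex{1,0,3,1} = 2
G(7) = mex{2,1,0,2,0} = 3
G(8) = mex{3,2,1,3,1} = 0
G(9) = mex{0,3,2,0,2} = 1
G_A(9) = 1.
Stack B, S = {1, 3, 5, 7, 8}:
n :  0  1  2  3  4  5  6  7  8  9 10 11 12 13 14 15 16 17 18 19 20 21 22
G :  0  1  0  1  0  1  0  1  2  3  2  3  2  3  2  0  1  0  1  0  1  0  1
G_B(22) = 1.
Stack C, S = {1, 2, 3, 8}:
n :  0  1  2  3  4  5  6  7  8  9 10 11 12 13 14
G :  0  1  2  3  0  1  2  3  4  0  1  2  3  0  1
G_C(14) = 1.
Combined Grundy value = 1 ⊕ 1 ⊕ 1 = 1.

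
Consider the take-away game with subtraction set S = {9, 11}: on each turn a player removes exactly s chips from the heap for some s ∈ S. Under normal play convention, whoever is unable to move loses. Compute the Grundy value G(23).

0

G(0) = 0
G(1) = mex{} = 0
G(2) = mex{} = 0
G(3) = mex{} = 0
G(4) = mex{} = 0
G(5) = mex{} = 0
G(6) = mex{} = 0
G(7) = mex{} = 0
G(8) = mex{} = 0
G(9) = mex{0} = 1
G(10) = mex{0} = 1
G(11) = mex{0,0} = 1
G(12) = mex{0,0} = 1
G(13) = mex{0,0} = 1
G(14) = mex{0,0} = 1
G(15) = mex{0,0} = 1
G(16) = mex{0,0} = 1
G(17) = mex{0,0} = 1
G(18) = mex{1,0} = 2
G(19) = mex{1,0} = 2
G(20) = mex{1,1} = 0
G(21) = mex{1,1} = 0
G(22) = mex{1,1} = 0
G(23) = mex{1,1} = 0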